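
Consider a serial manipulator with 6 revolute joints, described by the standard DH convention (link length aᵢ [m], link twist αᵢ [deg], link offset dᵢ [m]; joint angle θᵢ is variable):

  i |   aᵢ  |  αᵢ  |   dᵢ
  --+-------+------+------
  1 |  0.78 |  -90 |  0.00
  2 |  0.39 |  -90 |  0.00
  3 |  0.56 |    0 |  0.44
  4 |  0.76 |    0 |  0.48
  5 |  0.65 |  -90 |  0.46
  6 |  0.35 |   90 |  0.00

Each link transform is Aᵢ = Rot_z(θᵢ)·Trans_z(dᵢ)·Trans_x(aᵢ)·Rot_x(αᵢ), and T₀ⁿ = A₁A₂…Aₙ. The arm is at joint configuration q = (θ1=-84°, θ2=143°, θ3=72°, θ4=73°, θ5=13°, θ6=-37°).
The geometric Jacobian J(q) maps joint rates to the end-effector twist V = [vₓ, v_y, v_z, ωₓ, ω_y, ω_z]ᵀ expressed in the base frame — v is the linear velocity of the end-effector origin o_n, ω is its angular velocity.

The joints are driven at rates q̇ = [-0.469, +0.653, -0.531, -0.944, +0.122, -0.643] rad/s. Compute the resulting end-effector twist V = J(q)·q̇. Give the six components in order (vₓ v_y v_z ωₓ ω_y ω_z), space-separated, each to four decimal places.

o_n = [-1.2511, -0.6931, 1.8248]
J₁: ẑ×o_n = [0.6931, -1.2511, 0.0000], ω = ẑ
J2: z=[0.9945, 0.1045, 0.0000] o=[0.0815, -0.7757, 0.0000] → [0.1907, -1.8148, 0.2214, 0.9945, 0.1045, 0.0000]
J3: z=[-0.0629, 0.5985, 0.7986] o=[0.0490, -0.4660, -0.2347] → [1.4141, -0.9087, 0.7924, -0.0629, 0.5985, 0.7986]
J4: z=[-0.0629, 0.5985, 0.7986] o=[-0.5228, -0.1208, 0.0125] → [1.5417, -0.4676, 0.4719, -0.0629, 0.5985, 0.7986]
J5: z=[-0.0629, 0.5985, 0.7986] o=[-0.9346, -0.3736, 0.7706] → [0.8862, -0.1865, 0.2096, -0.0629, 0.5985, 0.7986]
J6: z=[0.9534, -0.2006, 0.2254] o=[-1.1554, -0.6024, 1.5006] → [-0.0446, -0.3307, -0.1057, 0.9534, -0.2006, 0.2254]
V = J·q̇ = [-2.2700, 0.5156, -0.6281, 0.1215, -0.6125, -1.6945]

-2.2700 0.5156 -0.6281 0.1215 -0.6125 -1.6945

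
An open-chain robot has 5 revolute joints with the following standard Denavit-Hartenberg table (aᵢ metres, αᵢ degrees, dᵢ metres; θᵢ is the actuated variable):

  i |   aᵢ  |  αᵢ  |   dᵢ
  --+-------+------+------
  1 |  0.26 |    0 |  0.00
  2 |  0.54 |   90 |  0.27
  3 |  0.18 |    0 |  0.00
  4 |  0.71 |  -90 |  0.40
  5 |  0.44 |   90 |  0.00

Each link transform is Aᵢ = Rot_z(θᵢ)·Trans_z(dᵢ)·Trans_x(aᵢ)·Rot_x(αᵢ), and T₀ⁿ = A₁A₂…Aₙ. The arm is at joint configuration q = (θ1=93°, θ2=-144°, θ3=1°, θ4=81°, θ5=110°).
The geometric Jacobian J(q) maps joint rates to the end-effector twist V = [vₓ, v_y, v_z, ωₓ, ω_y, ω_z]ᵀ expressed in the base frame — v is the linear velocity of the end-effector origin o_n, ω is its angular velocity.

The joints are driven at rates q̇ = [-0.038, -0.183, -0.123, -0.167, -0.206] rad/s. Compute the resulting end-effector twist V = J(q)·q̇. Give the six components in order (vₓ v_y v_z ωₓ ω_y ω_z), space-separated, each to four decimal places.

0.0076 -0.2276 0.0396 0.3538 0.0240 -0.2497

o_n = [0.4990, -0.3519, 0.8272]
J₁: ẑ×o_n = [0.3519, 0.4990, -0.0000], ω = ẑ
J2: z=[0.0000, 0.0000, 1.0000] o=[-0.0136, 0.2596, 0.0000] → [0.6116, 0.5126, -0.0000, 0.0000, 0.0000, 1.0000]
J3: z=[-0.7771, -0.6293, 0.0000] o=[0.3262, -0.1600, 0.2700] → [-0.3507, 0.4330, 0.2578, -0.7771, -0.6293, 0.0000]
J4: z=[-0.7771, -0.6293, 0.0000] o=[0.4395, -0.2999, 0.2731] → [-0.3487, 0.4306, 0.0779, -0.7771, -0.6293, 0.0000]
J5: z=[-0.6232, 0.7696, 0.1392] o=[0.1908, -0.6284, 0.9762] → [-0.1532, -0.0500, -0.4094, -0.6232, 0.7696, 0.1392]
V = J·q̇ = [0.0076, -0.2276, 0.0396, 0.3538, 0.0240, -0.2497]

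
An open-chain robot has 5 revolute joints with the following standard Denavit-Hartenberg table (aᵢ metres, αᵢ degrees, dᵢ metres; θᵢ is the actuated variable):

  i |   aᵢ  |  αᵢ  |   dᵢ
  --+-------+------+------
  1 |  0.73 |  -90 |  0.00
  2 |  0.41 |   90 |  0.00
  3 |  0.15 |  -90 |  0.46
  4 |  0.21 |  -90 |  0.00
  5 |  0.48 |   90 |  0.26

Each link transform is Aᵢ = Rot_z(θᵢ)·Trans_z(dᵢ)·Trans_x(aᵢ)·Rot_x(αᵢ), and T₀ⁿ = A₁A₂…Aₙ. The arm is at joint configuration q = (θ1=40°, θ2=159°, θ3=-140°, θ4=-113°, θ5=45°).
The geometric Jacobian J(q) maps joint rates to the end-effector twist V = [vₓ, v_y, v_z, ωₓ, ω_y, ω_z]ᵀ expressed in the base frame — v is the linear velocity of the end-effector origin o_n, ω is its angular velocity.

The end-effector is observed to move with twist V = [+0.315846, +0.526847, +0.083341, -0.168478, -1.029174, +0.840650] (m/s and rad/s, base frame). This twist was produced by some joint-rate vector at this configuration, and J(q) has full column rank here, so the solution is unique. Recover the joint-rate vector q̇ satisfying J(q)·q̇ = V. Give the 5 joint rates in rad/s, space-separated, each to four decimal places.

o_n = [0.7158, 0.7934, -1.0172]
J₁: ẑ×o_n = [-0.7934, 0.7158, 0.0000], ω = ẑ
J2: z=[-0.6428, 0.7660, 0.0000] o=[0.5592, 0.4692, 0.0000] → [-0.7792, -0.6539, -0.3283, -0.6428, 0.7660, 0.0000]
J3: z=[0.2745, 0.2304, -0.9336] o=[0.2660, 0.2232, -0.1469] → [0.3319, -0.1810, 0.0529, 0.2745, 0.2304, -0.9336]
J4: z=[0.0327, -0.9726, -0.2304] o=[0.5364, 0.3243, -0.5352] → [0.5769, -0.0255, 0.1897, 0.0327, -0.9726, -0.2304]
J5: z=[0.9919, 0.0599, -0.1121] o=[0.5106, 0.3715, -0.7382] → [0.0306, 0.2538, 0.4063, 0.9919, 0.0599, -0.1121]
q̇ = J⁺·V = [0.0970, -0.6150, -0.8420, 0.3530, -0.3470]

0.0970 -0.6150 -0.8420 0.3530 -0.3470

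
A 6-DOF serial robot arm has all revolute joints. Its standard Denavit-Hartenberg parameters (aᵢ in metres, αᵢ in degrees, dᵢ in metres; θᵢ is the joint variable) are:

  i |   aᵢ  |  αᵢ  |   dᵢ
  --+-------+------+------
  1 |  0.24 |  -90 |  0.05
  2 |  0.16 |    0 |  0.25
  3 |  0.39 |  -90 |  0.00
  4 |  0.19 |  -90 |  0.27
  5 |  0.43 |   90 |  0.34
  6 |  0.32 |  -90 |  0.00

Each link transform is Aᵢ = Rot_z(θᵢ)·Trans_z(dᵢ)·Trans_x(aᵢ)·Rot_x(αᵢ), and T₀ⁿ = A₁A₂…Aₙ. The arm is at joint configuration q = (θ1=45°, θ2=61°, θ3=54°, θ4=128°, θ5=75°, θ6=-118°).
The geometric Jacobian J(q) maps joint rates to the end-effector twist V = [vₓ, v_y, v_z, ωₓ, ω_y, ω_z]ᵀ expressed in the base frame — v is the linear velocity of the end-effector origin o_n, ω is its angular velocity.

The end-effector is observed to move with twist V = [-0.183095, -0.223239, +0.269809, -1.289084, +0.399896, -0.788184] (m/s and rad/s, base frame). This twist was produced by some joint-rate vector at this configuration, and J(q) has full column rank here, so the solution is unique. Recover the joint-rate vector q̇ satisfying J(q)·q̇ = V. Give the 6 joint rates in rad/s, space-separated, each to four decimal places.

o_n = [0.1144, 0.2255, -0.2560]
J₁: ẑ×o_n = [-0.2255, 0.1144, 0.0000], ω = ẑ
J2: z=[-0.7071, 0.7071, 0.0000] o=[0.1697, 0.1697, 0.0500] → [-0.2164, -0.2164, -0.0004, -0.7071, 0.7071, 0.0000]
J3: z=[-0.7071, 0.7071, 0.0000] o=[0.0478, 0.4013, -0.0899] → [-0.1175, -0.1175, 0.0772, -0.7071, 0.7071, 0.0000]
J4: z=[-0.6409, -0.6409, 0.4226] o=[-0.0688, 0.2848, -0.4434] → [-0.0950, 0.1975, 0.1553, -0.6409, -0.6409, 0.4226]
J5: z=[-0.1999, 0.6708, 0.7142] o=[-0.1010, 0.0408, -0.2233] → [-0.1539, 0.1473, -0.1814, -0.1999, 0.6708, 0.7142]
J6: z=[0.5501, -0.5264, 0.6483] o=[0.1797, 0.4936, -0.0939] → [0.2591, 0.0468, -0.1818, 0.5501, -0.5264, 0.6483]
q̇ = J⁺·V = [-0.4620, 0.6290, 0.5160, 0.5350, -0.4120, -0.3980]

-0.4620 0.6290 0.5160 0.5350 -0.4120 -0.3980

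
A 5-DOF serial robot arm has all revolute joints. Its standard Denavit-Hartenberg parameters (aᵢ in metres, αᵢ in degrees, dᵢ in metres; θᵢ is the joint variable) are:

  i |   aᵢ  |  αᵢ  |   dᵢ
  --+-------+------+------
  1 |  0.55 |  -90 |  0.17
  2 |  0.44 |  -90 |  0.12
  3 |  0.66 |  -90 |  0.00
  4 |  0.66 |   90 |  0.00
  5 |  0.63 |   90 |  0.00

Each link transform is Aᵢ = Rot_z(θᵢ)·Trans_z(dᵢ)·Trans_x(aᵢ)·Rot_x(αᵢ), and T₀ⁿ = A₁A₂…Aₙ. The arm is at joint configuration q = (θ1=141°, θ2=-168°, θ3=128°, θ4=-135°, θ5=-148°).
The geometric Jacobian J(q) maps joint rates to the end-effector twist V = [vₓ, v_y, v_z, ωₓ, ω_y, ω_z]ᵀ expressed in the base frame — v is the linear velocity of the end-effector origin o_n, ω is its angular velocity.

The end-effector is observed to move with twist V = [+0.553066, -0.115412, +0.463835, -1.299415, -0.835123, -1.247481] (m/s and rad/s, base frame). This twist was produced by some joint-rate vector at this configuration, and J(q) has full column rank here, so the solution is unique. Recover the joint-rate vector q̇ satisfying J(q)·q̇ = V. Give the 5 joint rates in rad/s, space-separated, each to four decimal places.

-0.5030 0.7200 -0.4260 0.9550 0.2850

o_n = [0.1624, 0.5576, 0.3300]
J₁: ẑ×o_n = [-0.5576, 0.1624, 0.0000], ω = ẑ
J2: z=[-0.6293, -0.7771, 0.0000] o=[-0.4274, 0.3461, 0.1700] → [-0.1244, 0.1007, 0.3253, -0.6293, -0.7771, 0.0000]
J3: z=[-0.1616, 0.1308, 0.9781] o=[-0.1685, -0.0180, 0.2615] → [-0.5540, 0.3347, -0.1363, -0.1616, 0.1308, 0.9781]
J4: z=[-0.9865, 0.0066, -0.1638] o=[-0.1501, 0.6363, 0.1770] → [-0.0119, 0.0998, 0.0756, -0.9865, 0.0066, -0.1638]
J5: z=[0.0945, -0.7935, -0.6011] o=[-0.2385, 0.2347, 0.6932] → [0.4823, -0.2067, 0.3487, 0.0945, -0.7935, -0.6011]
q̇ = J⁺·V = [-0.5030, 0.7200, -0.4260, 0.9550, 0.2850]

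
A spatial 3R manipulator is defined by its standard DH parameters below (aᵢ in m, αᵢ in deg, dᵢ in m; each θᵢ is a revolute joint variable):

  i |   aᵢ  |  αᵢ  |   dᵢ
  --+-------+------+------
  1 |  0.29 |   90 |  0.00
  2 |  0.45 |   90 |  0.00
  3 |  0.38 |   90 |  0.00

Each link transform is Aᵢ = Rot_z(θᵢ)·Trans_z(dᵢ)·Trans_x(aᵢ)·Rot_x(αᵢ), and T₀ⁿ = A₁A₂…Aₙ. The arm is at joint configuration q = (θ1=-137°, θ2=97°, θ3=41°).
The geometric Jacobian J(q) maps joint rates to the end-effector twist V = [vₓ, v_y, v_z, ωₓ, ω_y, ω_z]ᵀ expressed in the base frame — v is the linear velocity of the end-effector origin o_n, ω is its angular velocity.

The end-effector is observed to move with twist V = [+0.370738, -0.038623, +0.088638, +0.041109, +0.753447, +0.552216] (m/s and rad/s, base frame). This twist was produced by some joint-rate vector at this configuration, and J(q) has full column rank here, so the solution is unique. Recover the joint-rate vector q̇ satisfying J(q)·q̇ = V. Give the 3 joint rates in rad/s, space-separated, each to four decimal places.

o_n = [-0.3164, 0.0458, 0.7313]
J₁: ẑ×o_n = [-0.0458, -0.3164, 0.0000], ω = ẑ
J2: z=[-0.6820, 0.7314, 0.0000] o=[-0.2121, -0.1978, 0.0000] → [0.5348, 0.4987, -0.0898, -0.6820, 0.7314, 0.0000]
J3: z=[-0.7259, -0.6769, 0.1219] o=[-0.1720, -0.1604, 0.4466] → [-0.2178, 0.1890, -0.2474, -0.7259, -0.6769, 0.1219]
q̇ = J⁺·V = [0.6190, 0.5230, -0.5480]

0.6190 0.5230 -0.5480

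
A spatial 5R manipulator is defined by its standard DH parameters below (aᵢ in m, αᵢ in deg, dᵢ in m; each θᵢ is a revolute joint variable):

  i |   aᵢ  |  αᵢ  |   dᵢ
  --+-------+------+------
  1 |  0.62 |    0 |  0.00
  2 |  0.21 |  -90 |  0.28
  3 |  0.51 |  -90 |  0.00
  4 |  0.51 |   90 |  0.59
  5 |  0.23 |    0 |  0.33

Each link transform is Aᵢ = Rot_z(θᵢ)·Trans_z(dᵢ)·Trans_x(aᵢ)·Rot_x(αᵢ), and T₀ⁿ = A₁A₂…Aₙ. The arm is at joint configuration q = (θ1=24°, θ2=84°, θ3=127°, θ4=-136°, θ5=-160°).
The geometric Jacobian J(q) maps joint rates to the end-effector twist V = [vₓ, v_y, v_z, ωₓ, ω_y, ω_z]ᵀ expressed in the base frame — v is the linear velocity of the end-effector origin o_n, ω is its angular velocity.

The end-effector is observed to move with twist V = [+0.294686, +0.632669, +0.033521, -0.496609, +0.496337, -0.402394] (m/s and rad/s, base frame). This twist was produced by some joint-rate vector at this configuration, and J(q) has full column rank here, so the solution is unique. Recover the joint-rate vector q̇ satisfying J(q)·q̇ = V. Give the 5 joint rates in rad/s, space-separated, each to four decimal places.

0.9310 -0.5550 0.0650 -0.9680 -0.3530

o_n = [0.6722, 0.0341, 0.5323]
J₁: ẑ×o_n = [-0.0341, 0.6722, 0.0000], ω = ẑ
J2: z=[0.0000, 0.0000, 1.0000] o=[0.5664, 0.2522, 0.0000] → [0.2181, 0.1058, -0.0000, 0.0000, 0.0000, 1.0000]
J3: z=[-0.9511, -0.3090, 0.0000] o=[0.5015, 0.4519, 0.2800] → [-0.0780, 0.2400, 0.4501, -0.9511, -0.3090, 0.0000]
J4: z=[0.2468, -0.7595, 0.6018] o=[0.5963, 0.1600, -0.1273] → [-0.4252, -0.1171, 0.0265, 0.2468, -0.7595, 0.6018]
J5: z=[0.5549, 0.6199, 0.5548] o=[0.3368, -0.1876, 0.5208] → [-0.1158, 0.1797, -0.0849, 0.5549, 0.6199, 0.5548]
q̇ = J⁺·V = [0.9310, -0.5550, 0.0650, -0.9680, -0.3530]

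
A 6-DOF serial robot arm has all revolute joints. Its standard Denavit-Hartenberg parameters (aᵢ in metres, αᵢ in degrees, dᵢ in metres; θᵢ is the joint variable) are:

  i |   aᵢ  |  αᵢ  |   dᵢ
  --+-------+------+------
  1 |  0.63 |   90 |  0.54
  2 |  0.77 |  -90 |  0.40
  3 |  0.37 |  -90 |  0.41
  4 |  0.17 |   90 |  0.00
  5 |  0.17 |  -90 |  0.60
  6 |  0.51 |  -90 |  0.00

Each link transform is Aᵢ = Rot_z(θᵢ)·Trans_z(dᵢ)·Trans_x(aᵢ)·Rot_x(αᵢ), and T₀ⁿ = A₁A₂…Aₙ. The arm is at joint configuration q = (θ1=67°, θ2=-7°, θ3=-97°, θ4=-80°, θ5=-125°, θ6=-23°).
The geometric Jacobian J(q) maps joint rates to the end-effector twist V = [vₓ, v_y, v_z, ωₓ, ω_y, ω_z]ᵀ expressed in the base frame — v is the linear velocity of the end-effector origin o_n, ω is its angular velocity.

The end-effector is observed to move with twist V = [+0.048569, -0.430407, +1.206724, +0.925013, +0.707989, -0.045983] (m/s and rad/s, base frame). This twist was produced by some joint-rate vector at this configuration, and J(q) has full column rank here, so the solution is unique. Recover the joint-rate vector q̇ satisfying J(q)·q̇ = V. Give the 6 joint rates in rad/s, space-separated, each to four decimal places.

-0.1690 0.8100 0.3420 0.8450 0.3320 -0.1910

o_n = [0.2785, 0.9422, 0.8552]
J₁: ẑ×o_n = [-0.9422, 0.2785, 0.0000], ω = ẑ
J2: z=[0.9205, -0.3907, 0.0000] o=[0.2462, 0.5799, 0.5400] → [-0.1231, -0.2901, 0.3461, 0.9205, -0.3907, 0.0000]
J3: z=[0.0476, 0.1122, 0.9925] o=[0.9130, 1.1271, 0.4462] → [0.2295, -0.6492, 0.0624, 0.0476, 0.1122, 0.9925]
J4: z=[0.4971, 0.8592, -0.1210] o=[1.2531, 0.9884, 0.8586] → [-0.0085, 0.1196, 0.8144, 0.4971, 0.8592, -0.1210]
J5: z=[-0.8449, 0.5111, 0.1577] o=[1.2866, 0.9925, 1.0252] → [-0.0790, -0.3027, 0.5577, -0.8449, 0.5111, 0.1577]
J6: z=[-0.1235, -0.4733, 0.8722] o=[0.6912, 1.1771, 1.0411] → [0.2930, -0.3829, -0.1663, -0.1235, -0.4733, 0.8722]
q̇ = J⁺·V = [-0.1690, 0.8100, 0.3420, 0.8450, 0.3320, -0.1910]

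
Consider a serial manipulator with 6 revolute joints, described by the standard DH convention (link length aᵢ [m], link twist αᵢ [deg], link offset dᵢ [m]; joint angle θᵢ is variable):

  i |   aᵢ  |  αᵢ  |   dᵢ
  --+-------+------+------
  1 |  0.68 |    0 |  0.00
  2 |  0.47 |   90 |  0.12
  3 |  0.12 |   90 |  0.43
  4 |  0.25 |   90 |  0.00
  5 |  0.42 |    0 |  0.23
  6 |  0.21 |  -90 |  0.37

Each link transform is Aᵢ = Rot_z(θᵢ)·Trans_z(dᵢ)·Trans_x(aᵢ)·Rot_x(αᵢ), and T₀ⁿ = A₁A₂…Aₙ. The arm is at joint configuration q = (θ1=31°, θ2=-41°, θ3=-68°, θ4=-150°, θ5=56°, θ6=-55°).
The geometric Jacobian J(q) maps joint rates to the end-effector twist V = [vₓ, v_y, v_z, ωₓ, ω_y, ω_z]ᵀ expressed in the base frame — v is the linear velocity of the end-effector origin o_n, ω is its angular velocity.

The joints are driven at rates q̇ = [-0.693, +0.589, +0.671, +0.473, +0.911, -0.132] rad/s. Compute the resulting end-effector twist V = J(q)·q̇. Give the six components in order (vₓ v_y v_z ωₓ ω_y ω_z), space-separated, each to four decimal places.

o_n = [0.3315, -0.2169, 0.7130]
J₁: ẑ×o_n = [0.2169, 0.3315, -0.0000], ω = ẑ
J2: z=[0.0000, 0.0000, 1.0000] o=[0.5829, 0.3502, 0.0000] → [0.5672, -0.2514, 0.0000, 0.0000, 0.0000, 1.0000]
J3: z=[-0.1736, -0.9848, 0.0000] o=[1.0457, 0.2686, 0.1200] → [-0.5840, 0.1030, -0.6191, -0.1736, -0.9848, 0.0000]
J4: z=[-0.9131, 0.1610, -0.3746] o=[1.0153, -0.1627, 0.0087] → [0.0931, 0.8992, 0.1597, -0.9131, 0.1610, -0.3746]
J5: z=[-0.3348, -0.8203, 0.4636] o=[0.9572, -0.0255, 0.2095] → [-0.3243, -0.1215, -0.4492, -0.3348, -0.8203, 0.4636]
J6: z=[-0.3348, -0.8203, 0.4636] o=[0.5076, -0.0292, 0.3743] → [-0.1909, 0.0318, -0.0816, -0.3348, -0.8203, 0.4636]
V = J·q̇ = [-0.4344, 0.0018, -0.7383, -0.8093, -1.2237, 0.0799]

-0.4344 0.0018 -0.7383 -0.8093 -1.2237 0.0799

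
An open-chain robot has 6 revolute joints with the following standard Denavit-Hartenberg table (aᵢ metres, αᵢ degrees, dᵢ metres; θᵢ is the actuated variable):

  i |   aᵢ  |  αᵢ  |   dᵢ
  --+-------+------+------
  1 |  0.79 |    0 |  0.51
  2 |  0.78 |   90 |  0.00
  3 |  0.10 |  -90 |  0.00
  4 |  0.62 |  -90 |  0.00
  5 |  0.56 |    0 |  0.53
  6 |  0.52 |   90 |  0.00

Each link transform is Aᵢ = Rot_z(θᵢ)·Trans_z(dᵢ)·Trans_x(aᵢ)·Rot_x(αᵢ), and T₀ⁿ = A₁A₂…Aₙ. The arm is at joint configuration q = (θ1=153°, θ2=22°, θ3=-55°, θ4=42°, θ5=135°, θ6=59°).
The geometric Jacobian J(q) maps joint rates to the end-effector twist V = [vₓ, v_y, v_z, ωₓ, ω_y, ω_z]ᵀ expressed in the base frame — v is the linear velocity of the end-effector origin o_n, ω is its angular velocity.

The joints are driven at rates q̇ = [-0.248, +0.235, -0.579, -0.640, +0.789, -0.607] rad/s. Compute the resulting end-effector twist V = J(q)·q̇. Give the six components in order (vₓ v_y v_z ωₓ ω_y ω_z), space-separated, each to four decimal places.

-0.3397 0.0486 0.5820 0.5296 -0.7633 -0.2803

o_n = [-1.0138, 0.1788, 0.7344]
J₁: ẑ×o_n = [-0.1788, -1.0138, 0.0000], ω = ẑ
J2: z=[0.0000, 0.0000, 1.0000] o=[-0.7039, 0.3587, 0.5100] → [0.1798, -0.3099, 0.0000, 0.0000, 0.0000, 1.0000]
J3: z=[0.0872, 0.9962, 0.0000] o=[-1.4809, 0.4266, 0.5100] → [0.2235, -0.0196, -0.4870, 0.0872, 0.9962, 0.0000]
J4: z=[-0.8160, 0.0714, 0.5736] o=[-1.5381, 0.4316, 0.4281] → [0.1669, 0.5507, 0.1689, -0.8160, 0.0714, 0.5736]
J5: z=[0.3176, -0.7738, 0.5481] o=[-1.8375, 0.0414, 0.0507] → [-0.6044, 0.2344, 0.6810, 0.3176, -0.7738, 0.5481]
J6: z=[0.3176, -0.7738, 0.5481] o=[-1.1548, -0.1477, 0.3551] → [-0.4725, -0.0432, 0.2128, 0.3176, -0.7738, 0.5481]
V = J·q̇ = [-0.3397, 0.0486, 0.5820, 0.5296, -0.7633, -0.2803]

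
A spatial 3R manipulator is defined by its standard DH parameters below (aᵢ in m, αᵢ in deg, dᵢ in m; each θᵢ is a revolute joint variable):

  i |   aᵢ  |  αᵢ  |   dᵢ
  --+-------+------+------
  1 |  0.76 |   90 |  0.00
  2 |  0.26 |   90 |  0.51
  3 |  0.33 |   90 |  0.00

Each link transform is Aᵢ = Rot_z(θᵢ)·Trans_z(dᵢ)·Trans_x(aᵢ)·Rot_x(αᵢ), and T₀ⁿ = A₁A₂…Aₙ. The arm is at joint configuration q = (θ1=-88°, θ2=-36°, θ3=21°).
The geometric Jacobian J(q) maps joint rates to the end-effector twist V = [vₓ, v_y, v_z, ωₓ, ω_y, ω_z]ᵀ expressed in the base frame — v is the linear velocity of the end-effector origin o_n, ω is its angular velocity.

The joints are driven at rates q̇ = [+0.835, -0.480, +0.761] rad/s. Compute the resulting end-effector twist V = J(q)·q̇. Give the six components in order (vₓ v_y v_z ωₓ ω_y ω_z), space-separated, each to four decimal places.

o_n = [-0.5853, -1.2408, -0.3339]
J₁: ẑ×o_n = [1.2408, -0.5853, 0.0000], ω = ẑ
J2: z=[-0.9994, -0.0349, 0.0000] o=[0.0265, -0.7595, 0.0000] → [0.0117, -0.3337, 0.4596, -0.9994, -0.0349, 0.0000]
J3: z=[-0.0205, 0.5874, -0.8090] o=[-0.4758, -0.9876, -0.1528] → [-0.3112, 0.0849, 0.0695, -0.0205, 0.5874, -0.8090]
V = J·q̇ = [0.7936, -0.2640, -0.1677, 0.4641, 0.4638, 0.2193]

0.7936 -0.2640 -0.1677 0.4641 0.4638 0.2193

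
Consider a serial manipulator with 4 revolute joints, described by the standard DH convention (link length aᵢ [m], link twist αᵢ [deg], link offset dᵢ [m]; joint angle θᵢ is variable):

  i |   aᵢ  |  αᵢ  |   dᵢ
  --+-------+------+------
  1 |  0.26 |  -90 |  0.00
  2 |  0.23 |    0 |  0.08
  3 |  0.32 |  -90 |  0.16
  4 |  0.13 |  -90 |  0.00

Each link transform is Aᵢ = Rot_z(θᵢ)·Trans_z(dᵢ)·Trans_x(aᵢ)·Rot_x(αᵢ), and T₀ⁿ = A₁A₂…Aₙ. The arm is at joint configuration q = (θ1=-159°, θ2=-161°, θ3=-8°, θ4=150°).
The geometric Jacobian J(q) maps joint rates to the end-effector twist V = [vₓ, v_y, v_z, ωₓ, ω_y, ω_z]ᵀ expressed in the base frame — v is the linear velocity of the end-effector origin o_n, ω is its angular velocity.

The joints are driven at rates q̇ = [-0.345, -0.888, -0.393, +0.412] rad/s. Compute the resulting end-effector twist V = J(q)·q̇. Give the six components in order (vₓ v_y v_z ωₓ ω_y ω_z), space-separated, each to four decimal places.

o_n = [0.2131, -0.1057, 0.1145]
J₁: ẑ×o_n = [0.1057, 0.2131, -0.0000], ω = ẑ
J2: z=[0.3584, -0.9336, 0.0000] o=[-0.2427, -0.0932, 0.0000] → [-0.1069, -0.0410, 0.4211, 0.3584, -0.9336, 0.0000]
J3: z=[0.3584, -0.9336, 0.0000] o=[-0.0110, -0.0899, 0.0749] → [-0.0369, -0.0142, 0.2036, 0.3584, -0.9336, 0.0000]
J4: z=[-0.1781, -0.0684, 0.9816] o=[0.3396, -0.1267, 0.1359] → [-0.0192, -0.1280, -0.0124, -0.1781, -0.0684, 0.9816]
V = J·q̇ = [0.0650, -0.0842, -0.4590, -0.5325, 1.1677, 0.0594]

0.0650 -0.0842 -0.4590 -0.5325 1.1677 0.0594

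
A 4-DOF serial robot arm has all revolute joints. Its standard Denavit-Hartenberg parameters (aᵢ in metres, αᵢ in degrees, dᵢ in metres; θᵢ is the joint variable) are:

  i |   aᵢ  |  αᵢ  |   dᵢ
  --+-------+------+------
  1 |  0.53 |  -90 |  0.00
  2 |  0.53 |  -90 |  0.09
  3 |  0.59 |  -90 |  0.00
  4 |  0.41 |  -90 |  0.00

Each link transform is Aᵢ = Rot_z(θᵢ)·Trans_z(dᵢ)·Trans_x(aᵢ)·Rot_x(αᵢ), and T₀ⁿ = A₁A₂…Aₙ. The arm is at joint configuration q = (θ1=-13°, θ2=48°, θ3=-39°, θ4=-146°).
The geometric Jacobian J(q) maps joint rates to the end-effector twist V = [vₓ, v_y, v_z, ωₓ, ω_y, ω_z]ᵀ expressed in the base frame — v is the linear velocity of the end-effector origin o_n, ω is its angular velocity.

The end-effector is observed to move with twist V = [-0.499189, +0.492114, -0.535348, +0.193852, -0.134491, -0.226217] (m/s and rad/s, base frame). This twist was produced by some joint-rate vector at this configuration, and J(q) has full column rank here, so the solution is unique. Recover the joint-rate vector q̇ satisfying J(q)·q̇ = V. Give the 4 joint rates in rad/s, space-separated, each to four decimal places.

o_n = [0.8783, 0.0511, -0.6917]
J₁: ẑ×o_n = [-0.0511, 0.8783, 0.0000], ω = ẑ
J2: z=[0.2250, 0.9744, 0.0000] o=[0.5164, -0.1192, 0.0000] → [-0.6740, 0.1556, -0.3143, 0.2250, 0.9744, 0.0000]
J3: z=[-0.7241, 0.1672, -0.6691] o=[0.8822, -0.1113, -0.3939] → [0.0589, -0.2131, -0.1170, -0.7241, 0.1672, -0.6691]
J4: z=[0.2355, -0.8520, -0.4677] o=[1.2647, 0.1815, -0.7346] → [-0.0975, 0.1706, -0.3599, 0.2355, -0.8520, -0.4677]
q̇ = J⁺·V = [0.3310, 0.6050, 0.2100, 0.8910]

0.3310 0.6050 0.2100 0.8910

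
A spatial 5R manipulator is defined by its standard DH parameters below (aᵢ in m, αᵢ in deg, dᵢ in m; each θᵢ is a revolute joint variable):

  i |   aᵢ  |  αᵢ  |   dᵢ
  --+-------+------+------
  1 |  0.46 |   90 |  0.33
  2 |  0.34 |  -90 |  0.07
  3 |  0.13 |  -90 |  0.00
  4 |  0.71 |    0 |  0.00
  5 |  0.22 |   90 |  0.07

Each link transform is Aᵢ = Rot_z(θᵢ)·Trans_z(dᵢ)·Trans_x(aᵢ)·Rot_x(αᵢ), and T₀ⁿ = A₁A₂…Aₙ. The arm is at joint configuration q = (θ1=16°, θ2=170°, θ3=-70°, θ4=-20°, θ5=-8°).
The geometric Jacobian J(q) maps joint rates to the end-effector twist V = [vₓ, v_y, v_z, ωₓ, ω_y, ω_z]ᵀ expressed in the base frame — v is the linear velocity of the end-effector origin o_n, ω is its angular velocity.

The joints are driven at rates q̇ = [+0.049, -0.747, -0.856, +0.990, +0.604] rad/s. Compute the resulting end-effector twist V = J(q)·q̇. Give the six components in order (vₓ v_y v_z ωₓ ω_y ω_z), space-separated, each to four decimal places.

o_n = [-0.0512, -1.0318, 0.1185]
J₁: ẑ×o_n = [1.0318, -0.0512, 0.0000], ω = ẑ
J2: z=[0.2756, -0.9613, 0.0000] o=[0.4422, 0.1268, 0.3300] → [0.2033, 0.0583, -0.7937, 0.2756, -0.9613, 0.0000]
J3: z=[-0.1669, -0.0479, -0.9848] o=[0.1396, -0.0328, 0.3890] → [-0.9709, 0.1428, 0.1576, -0.1669, -0.0479, -0.9848]
J4: z=[-0.9838, 0.0737, 0.1632] o=[0.1312, -0.1623, 0.3968] → [0.1214, -0.3035, 0.8689, -0.9838, 0.0737, 0.1632]
J5: z=[-0.9838, 0.0737, 0.1632] o=[0.0475, -0.8385, 0.1972] → [0.0257, -0.0936, 0.1974, -0.9838, 0.0737, 0.1632]
V = J·q̇ = [0.8655, -0.5253, 1.4374, -1.6313, 0.8765, 1.1521]

0.8655 -0.5253 1.4374 -1.6313 0.8765 1.1521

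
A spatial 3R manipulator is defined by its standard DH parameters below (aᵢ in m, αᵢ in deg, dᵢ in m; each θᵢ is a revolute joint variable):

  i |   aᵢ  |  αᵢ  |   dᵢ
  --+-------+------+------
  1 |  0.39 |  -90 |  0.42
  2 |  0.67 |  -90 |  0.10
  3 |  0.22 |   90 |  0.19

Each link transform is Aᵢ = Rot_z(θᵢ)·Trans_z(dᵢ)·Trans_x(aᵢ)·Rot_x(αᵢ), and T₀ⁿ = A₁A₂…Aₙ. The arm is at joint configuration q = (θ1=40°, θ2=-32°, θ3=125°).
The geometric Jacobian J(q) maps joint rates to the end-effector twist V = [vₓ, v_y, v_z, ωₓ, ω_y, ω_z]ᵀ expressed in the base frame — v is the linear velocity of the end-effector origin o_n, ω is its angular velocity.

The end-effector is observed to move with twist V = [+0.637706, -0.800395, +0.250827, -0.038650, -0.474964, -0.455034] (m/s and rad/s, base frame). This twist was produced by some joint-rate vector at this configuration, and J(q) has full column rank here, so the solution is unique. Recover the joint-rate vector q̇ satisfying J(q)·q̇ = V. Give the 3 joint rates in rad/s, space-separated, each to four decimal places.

o_n = [0.7807, 0.5504, 0.5470]
J₁: ẑ×o_n = [-0.5504, 0.7807, 0.0000], ω = ẑ
J2: z=[-0.6428, 0.7660, 0.0000] o=[0.2988, 0.2507, 0.4200] → [0.0973, 0.0817, -0.5619, -0.6428, 0.7660, 0.0000]
J3: z=[0.4059, 0.3406, -0.8480] o=[0.6697, 0.6925, 0.7750] → [-0.1982, -0.0016, -0.0955, 0.4059, 0.3406, -0.8480]
q̇ = J⁺·V = [-0.9910, -0.3390, -0.6320]

-0.9910 -0.3390 -0.6320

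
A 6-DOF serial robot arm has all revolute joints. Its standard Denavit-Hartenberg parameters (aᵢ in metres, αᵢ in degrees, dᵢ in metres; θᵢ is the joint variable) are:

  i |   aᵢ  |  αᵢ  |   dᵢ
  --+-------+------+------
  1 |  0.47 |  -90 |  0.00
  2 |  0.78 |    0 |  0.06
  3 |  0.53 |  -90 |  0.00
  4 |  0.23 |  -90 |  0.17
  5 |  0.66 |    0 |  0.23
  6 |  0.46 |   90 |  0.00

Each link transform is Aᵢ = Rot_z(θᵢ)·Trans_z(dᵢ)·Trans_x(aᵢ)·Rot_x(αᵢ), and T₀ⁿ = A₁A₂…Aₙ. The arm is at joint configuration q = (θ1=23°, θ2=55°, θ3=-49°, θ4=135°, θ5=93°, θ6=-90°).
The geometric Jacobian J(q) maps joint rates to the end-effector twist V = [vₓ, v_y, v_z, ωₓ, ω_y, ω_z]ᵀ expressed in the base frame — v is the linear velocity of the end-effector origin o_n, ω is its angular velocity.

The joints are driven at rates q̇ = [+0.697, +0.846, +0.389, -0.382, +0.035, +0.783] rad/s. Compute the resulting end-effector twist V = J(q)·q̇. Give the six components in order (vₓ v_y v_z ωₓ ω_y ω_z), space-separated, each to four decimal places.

o_n = [0.9002, 0.1209, -0.1186]
J₁: ẑ×o_n = [-0.1209, 0.9002, 0.0000], ω = ẑ
J2: z=[-0.3907, 0.9205, 0.0000] o=[0.4326, 0.1836, 0.0000] → [-0.1092, -0.0463, -0.4059, -0.3907, 0.9205, 0.0000]
J3: z=[-0.3907, 0.9205, 0.0000] o=[0.8210, 0.4137, -0.6389] → [0.4790, 0.2033, 0.0415, -0.3907, 0.9205, 0.0000]
J4: z=[-0.0962, -0.0408, -0.9945] o=[1.3062, 0.6196, -0.6943] → [-0.5195, 0.4592, 0.0314, -0.0962, -0.0408, -0.9945]
J5: z=[-0.9236, 0.3761, 0.0739] o=[1.2045, 0.3998, -0.8464] → [0.2944, 0.6497, 0.3720, -0.9236, 0.3761, 0.0739]
J6: z=[-0.9236, 0.3761, 0.0739] o=[1.0683, 0.5452, -0.1765] → [0.0531, 0.0410, 0.4551, -0.9236, 0.3761, 0.0739]
V = J·q̇ = [0.2600, 0.5468, 0.0301, -1.2013, 1.4601, 1.1374]

0.2600 0.5468 0.0301 -1.2013 1.4601 1.1374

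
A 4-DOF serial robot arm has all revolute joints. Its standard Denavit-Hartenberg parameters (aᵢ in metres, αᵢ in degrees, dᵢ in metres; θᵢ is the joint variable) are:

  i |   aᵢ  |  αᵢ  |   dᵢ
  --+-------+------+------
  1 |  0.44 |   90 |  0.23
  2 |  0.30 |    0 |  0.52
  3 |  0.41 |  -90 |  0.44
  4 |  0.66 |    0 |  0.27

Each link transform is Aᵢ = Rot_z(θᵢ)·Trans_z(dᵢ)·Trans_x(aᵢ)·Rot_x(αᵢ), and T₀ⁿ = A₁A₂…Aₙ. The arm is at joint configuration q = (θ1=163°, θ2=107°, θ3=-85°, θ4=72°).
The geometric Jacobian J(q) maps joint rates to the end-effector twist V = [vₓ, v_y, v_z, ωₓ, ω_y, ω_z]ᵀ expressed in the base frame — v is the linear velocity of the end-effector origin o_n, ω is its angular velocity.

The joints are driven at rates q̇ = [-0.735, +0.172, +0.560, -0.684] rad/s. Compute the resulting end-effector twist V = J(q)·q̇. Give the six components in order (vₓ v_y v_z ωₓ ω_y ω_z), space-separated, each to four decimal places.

o_n = [-0.6874, 0.5576, 0.9972]
J₁: ẑ×o_n = [-0.5576, -0.6874, 0.0000], ω = ẑ
J2: z=[0.2924, 0.9563, 0.0000] o=[-0.4208, 0.1286, 0.2300] → [0.7337, -0.2243, 0.3804, 0.2924, 0.9563, 0.0000]
J3: z=[0.2924, 0.9563, 0.0000] o=[-0.1849, 0.6003, 0.5169] → [0.4593, -0.1404, 0.4681, 0.2924, 0.9563, 0.0000]
J4: z=[0.3582, -0.1095, 0.9272] o=[-0.4198, 1.1322, 0.6705] → [0.4969, -0.3652, -0.2351, 0.3582, -0.1095, 0.9272]
V = J·q̇ = [0.4534, 0.6378, 0.4884, -0.0310, 0.7749, -1.3692]

0.4534 0.6378 0.4884 -0.0310 0.7749 -1.3692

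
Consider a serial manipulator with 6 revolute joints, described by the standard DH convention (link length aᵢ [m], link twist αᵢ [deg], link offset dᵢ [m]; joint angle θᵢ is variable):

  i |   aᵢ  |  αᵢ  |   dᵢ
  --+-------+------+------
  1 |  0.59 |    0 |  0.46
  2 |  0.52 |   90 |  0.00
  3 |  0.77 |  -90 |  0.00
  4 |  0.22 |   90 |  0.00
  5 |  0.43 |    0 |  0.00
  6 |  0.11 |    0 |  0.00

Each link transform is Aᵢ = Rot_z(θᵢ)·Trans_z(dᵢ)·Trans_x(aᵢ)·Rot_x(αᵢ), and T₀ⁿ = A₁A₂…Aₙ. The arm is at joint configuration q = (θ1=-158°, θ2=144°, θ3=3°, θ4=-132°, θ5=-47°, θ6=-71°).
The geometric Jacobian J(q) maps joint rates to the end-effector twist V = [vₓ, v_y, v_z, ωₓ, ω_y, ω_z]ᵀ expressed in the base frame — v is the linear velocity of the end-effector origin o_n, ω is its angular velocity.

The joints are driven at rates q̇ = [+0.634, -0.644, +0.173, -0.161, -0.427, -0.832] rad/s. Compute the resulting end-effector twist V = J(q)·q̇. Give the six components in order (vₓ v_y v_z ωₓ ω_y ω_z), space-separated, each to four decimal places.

0.3734 -0.1675 0.0294 0.6691 -1.2133 -0.1218

o_n = [0.3422, -0.7963, 0.0731]
J₁: ẑ×o_n = [0.7963, 0.3422, -0.0000], ω = ẑ
J2: z=[0.0000, 0.0000, 1.0000] o=[-0.5470, -0.2210, 0.4600] → [0.5753, 0.8893, -0.0000, 0.0000, 0.0000, 1.0000]
J3: z=[-0.2419, -0.9703, 0.0000] o=[-0.0425, -0.3468, 0.4600] → [0.3754, -0.0936, 0.4820, -0.2419, -0.9703, 0.0000]
J4: z=[-0.0508, 0.0127, 0.9986] o=[0.7036, -0.5328, 0.5003] → [0.2577, -0.3826, 0.0180, -0.0508, 0.0127, 0.9986]
J5: z=[-0.5582, 0.8288, -0.0389] o=[0.5214, -0.6559, 0.4926] → [-0.3531, -0.2272, 0.2269, -0.5582, 0.8288, -0.0389]
J6: z=[-0.5582, 0.8288, -0.0389] o=[0.2945, -0.8239, 0.1683] → [-0.0778, -0.0550, -0.0550, -0.5582, 0.8288, -0.0389]
V = J·q̇ = [0.3734, -0.1675, 0.0294, 0.6691, -1.2133, -0.1218]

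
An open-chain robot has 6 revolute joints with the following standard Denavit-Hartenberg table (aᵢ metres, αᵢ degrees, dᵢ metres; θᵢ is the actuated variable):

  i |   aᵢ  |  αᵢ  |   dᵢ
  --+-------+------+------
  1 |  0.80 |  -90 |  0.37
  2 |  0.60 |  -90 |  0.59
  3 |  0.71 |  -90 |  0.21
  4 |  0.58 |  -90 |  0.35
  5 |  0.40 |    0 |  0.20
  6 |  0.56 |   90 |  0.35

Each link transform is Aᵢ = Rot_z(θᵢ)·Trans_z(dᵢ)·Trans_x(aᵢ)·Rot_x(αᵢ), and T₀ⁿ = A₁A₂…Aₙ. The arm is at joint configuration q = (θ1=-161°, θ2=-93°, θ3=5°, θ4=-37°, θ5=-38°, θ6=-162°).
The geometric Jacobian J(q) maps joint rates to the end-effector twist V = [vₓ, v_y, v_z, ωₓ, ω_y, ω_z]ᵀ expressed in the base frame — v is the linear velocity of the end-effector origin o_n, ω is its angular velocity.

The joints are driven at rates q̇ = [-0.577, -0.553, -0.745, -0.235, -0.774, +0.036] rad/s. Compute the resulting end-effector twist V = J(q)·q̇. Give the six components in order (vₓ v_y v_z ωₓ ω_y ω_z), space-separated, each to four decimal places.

o_n = [-0.6329, -0.2924, 2.2623]
J₁: ẑ×o_n = [0.2924, -0.6329, 0.0000], ω = ẑ
J2: z=[0.3256, -0.9455, 0.0000] o=[-0.7564, -0.2605, 0.3700] → [-1.7892, -0.6161, 0.1064, 0.3256, -0.9455, 0.0000]
J3: z=[-0.9442, -0.3251, 0.0523] o=[-0.5346, -0.8081, 0.9692] → [-0.4474, 1.2159, -0.5189, -0.9442, -0.3251, 0.0523]
J4: z=[-0.3286, 0.9404, -0.0870] o=[-0.7181, -0.8058, 1.6865] → [0.5862, 0.1818, -0.2488, -0.3286, 0.9404, -0.0870]
J5: z=[0.7667, 0.3195, 0.5569] o=[-1.1530, -0.5441, 2.1351] → [-0.0995, 0.1921, 0.0268, 0.7667, 0.3195, 0.5569]
J6: z=[0.7667, 0.3195, 0.5569] o=[-1.2544, -0.2853, 2.4854] → [-0.0673, 0.5172, -0.2040, 0.7667, 0.3195, 0.5569]
V = J·q̇ = [1.0909, -0.3727, 0.3581, 0.0348, 0.3083, -1.0065]

1.0909 -0.3727 0.3581 0.0348 0.3083 -1.0065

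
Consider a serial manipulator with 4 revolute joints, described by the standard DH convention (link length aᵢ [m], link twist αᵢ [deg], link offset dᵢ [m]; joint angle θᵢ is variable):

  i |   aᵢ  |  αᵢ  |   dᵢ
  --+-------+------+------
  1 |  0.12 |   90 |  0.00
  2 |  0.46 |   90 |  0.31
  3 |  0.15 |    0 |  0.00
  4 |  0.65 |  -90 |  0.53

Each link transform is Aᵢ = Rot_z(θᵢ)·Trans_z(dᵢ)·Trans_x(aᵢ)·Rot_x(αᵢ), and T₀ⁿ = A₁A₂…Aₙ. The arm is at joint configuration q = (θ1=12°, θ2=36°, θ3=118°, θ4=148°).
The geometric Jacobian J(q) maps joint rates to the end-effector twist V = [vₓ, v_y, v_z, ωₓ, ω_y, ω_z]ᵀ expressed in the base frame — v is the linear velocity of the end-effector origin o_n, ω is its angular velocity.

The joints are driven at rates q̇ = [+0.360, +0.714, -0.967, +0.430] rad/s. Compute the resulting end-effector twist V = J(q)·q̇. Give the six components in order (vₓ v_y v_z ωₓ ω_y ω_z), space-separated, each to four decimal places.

o_n = [0.6517, 0.3491, -0.2264]
J₁: ẑ×o_n = [-0.3491, 0.6517, 0.0000], ω = ẑ
J2: z=[0.2079, -0.9781, 0.0000] o=[0.1174, 0.0249, 0.0000] → [0.2215, 0.0471, 0.5900, 0.2079, -0.9781, 0.0000]
J3: z=[0.5749, 0.1222, -0.8090] o=[0.5458, -0.2009, 0.2704] → [0.3842, 0.2000, 0.3033, 0.5749, 0.1222, -0.8090]
J4: z=[0.5749, 0.1222, -0.8090] o=[0.5177, -0.3423, 0.2290] → [0.5037, 0.1534, 0.3811, 0.5749, 0.1222, -0.8090]
V = J·q̇ = [-0.1225, 0.1408, 0.2919, -0.1603, -0.7640, 0.7944]

-0.1225 0.1408 0.2919 -0.1603 -0.7640 0.7944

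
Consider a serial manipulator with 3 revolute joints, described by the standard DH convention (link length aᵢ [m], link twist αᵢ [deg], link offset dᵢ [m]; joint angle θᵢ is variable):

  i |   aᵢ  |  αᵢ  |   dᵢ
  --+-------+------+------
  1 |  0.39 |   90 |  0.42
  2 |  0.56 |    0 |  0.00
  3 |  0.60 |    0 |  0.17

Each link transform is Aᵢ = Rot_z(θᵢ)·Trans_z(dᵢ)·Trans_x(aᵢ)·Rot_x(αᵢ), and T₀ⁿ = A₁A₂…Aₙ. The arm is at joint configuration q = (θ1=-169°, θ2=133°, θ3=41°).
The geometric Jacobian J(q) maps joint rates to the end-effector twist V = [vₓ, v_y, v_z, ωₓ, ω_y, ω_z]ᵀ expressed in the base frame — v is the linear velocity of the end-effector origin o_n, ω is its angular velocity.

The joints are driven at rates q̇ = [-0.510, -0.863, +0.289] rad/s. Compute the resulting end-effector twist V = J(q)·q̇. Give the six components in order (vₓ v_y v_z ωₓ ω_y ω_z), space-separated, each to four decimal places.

-0.2399 -0.3525 0.6721 0.1095 -0.5635 -0.5100

o_n = [0.5454, 0.2792, 0.8923]
J₁: ẑ×o_n = [-0.2792, 0.5454, 0.0000], ω = ẑ
J2: z=[-0.1908, 0.9816, 0.0000] o=[-0.3828, -0.0744, 0.4200] → [0.4636, 0.0901, -0.9786, -0.1908, 0.9816, 0.0000]
J3: z=[-0.1908, 0.9816, 0.0000] o=[-0.0079, -0.0015, 0.8296] → [0.0616, 0.0120, -0.5967, -0.1908, 0.9816, 0.0000]
V = J·q̇ = [-0.2399, -0.3525, 0.6721, 0.1095, -0.5635, -0.5100]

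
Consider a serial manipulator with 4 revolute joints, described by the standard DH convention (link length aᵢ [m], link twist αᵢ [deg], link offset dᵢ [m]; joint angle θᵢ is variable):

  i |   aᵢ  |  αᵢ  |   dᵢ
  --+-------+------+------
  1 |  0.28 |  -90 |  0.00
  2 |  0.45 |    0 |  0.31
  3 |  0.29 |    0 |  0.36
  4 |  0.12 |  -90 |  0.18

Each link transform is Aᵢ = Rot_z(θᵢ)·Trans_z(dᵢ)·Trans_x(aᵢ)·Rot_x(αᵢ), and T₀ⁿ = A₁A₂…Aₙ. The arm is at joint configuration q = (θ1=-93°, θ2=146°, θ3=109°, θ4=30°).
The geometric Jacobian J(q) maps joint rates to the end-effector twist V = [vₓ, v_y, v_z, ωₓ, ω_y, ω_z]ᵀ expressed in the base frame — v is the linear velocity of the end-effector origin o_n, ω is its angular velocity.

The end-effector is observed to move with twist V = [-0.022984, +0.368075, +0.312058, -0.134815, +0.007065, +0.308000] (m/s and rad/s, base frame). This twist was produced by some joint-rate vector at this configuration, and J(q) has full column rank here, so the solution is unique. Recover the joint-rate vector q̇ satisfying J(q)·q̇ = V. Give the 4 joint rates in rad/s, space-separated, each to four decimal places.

o_n = [0.8560, 0.0924, 0.1444]
J₁: ẑ×o_n = [-0.0924, 0.8560, 0.0000], ω = ẑ
J2: z=[0.9986, -0.0523, 0.0000] o=[-0.0147, -0.2796, 0.0000] → [-0.0076, -0.1442, 0.4171, 0.9986, -0.0523, 0.0000]
J3: z=[0.9986, -0.0523, 0.0000] o=[0.3144, 0.0767, -0.2516] → [-0.0207, -0.3955, 0.0440, 0.9986, -0.0523, 0.0000]
J4: z=[0.9986, -0.0523, 0.0000] o=[0.6779, 0.1328, 0.0285] → [-0.0061, -0.1158, -0.0311, 0.9986, -0.0523, 0.0000]
q̇ = J⁺·V = [0.3080, 0.7530, -0.3940, -0.4940]

0.3080 0.7530 -0.3940 -0.4940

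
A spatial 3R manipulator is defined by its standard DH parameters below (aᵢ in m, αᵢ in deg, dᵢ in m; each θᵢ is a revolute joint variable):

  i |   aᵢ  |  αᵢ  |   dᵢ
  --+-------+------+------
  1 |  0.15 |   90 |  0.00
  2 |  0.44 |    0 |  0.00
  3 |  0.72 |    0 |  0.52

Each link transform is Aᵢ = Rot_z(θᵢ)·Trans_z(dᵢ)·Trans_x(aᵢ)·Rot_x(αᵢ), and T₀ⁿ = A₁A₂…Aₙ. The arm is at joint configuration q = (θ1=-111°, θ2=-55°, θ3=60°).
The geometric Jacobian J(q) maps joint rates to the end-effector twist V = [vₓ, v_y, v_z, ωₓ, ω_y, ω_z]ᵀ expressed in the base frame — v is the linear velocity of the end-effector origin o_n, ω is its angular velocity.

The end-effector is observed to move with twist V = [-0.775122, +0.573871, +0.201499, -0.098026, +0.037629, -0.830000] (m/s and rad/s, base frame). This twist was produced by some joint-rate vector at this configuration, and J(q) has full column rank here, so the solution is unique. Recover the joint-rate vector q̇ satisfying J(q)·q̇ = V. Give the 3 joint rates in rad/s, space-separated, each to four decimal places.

-0.8300 0.5000 -0.3950

o_n = [-0.8867, -0.8589, -0.2977]
J₁: ẑ×o_n = [0.8589, -0.8867, 0.0000], ω = ẑ
J2: z=[-0.9336, 0.3584, 0.0000] o=[-0.0538, -0.1400, 0.0000] → [-0.1067, -0.2779, 0.9696, -0.9336, 0.3584, 0.0000]
J3: z=[-0.9336, 0.3584, 0.0000] o=[-0.1442, -0.3756, -0.3604] → [0.0225, 0.0586, 0.7173, -0.9336, 0.3584, 0.0000]
q̇ = J⁺·V = [-0.8300, 0.5000, -0.3950]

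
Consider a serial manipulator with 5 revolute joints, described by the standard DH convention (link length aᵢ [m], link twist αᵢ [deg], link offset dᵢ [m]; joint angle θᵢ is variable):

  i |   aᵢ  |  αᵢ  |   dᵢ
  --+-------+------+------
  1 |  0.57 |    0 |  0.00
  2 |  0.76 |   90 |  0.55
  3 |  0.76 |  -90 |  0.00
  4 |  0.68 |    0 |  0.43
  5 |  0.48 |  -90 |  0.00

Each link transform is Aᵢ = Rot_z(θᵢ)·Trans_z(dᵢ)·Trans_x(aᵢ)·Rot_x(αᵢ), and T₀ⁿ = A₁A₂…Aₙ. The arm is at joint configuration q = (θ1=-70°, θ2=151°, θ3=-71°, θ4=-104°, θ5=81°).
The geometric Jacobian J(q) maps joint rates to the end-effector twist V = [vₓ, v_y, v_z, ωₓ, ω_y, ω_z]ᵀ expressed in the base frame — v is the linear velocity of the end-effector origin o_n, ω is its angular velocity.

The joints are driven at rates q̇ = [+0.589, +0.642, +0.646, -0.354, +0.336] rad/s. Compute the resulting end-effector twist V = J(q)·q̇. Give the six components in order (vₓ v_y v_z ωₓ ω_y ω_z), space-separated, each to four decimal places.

-1.3271 1.9029 0.7049 0.6354 -0.1179 1.2251

o_n = [1.2672, 0.8176, -0.2908]
J₁: ẑ×o_n = [-0.8176, 1.2672, 0.0000], ω = ẑ
J2: z=[0.0000, 0.0000, 1.0000] o=[0.1950, -0.5356, 0.0000] → [-1.3532, 1.0722, 0.0000, 0.0000, 0.0000, 1.0000]
J3: z=[0.9877, -0.1564, 0.0000] o=[0.3138, 0.2150, 0.5500] → [0.1315, 0.8305, 0.7443, 0.9877, -0.1564, 0.0000]
J4: z=[0.1479, 0.9339, 0.3256] o=[0.3525, 0.4594, -0.1686] → [-0.2308, 0.3159, -0.8012, 0.1479, 0.9339, 0.3256]
J5: z=[0.1479, 0.9339, 0.3256] o=[1.0595, 0.7049, 0.1269] → [-0.4269, 0.1294, -0.1773, 0.1479, 0.9339, 0.3256]
V = J·q̇ = [-1.3271, 1.9029, 0.7049, 0.6354, -0.1179, 1.2251]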